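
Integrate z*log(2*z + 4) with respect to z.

z**2*log(2*z + 4)/2 - z**2/4 + z - 2*log(z + 2) + C

Use integration by parts with u = log(2*z + 4), dv = z dz.
Then du = 2/(2*z + 4) dz and v = z**2/2.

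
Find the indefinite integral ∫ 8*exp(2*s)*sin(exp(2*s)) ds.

-4*cos(exp(2*s)) + C

Let u = exp(2*s), so du = (2*exp(2*s)) ds.
Rewriting, the integral becomes 4·∫ sin(u) du = 4·-cos(u).
Substituting back, u = exp(2*s).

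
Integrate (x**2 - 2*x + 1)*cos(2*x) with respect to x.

x**2*sin(2*x)/2 - x*sin(2*x) + x*cos(2*x)/2 + sin(2*x)/4 - cos(2*x)/2 + C

Use integration by parts with u = x**2 - 2*x + 1, dv = cos(2*x) dx, so v = sin(2*x)/2.
Apply parts 2 times (tabular method): alternate signs, differentiate u down to 0, integrate dv up.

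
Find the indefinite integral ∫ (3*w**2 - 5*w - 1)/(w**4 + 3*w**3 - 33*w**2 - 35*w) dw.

log(w)/35 + 49*log(w - 5)/360 + 7*log(w + 1)/36 - 181*log(w + 7)/504 + C

Factor the denominator: w*(w - 5)*(w + 1)*(w + 7).
Partial-fraction decomposition: -181/(504*(w + 7)) + 7/(36*(w + 1)) + 49/(360*(w - 5)) + 1/(35*w).
Integrate each term: A/(w−a) contributes A·log|w−a|.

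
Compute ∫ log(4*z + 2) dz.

Use integration by parts with u = log(4*z + 2), dv = dz.
Then du = 4/(4*z + 2) dz and v = z.

z*log(4*z + 2) - z + log(2*z + 1)/2 + C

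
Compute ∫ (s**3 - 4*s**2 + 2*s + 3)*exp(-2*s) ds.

Use integration by parts with u = s**3 - 4*s**2 + 2*s + 3, dv = exp(-2*s) ds, so v = -exp(-2*s)/2.
Apply parts 3 times (tabular method): alternate signs, differentiate u down to 0, integrate dv up.

(-4*s**3 + 10*s**2 + 2*s - 11)*exp(-2*s)/8 + C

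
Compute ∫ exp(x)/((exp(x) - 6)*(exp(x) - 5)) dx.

log(exp(x) - 6) - log(exp(x) - 5) + C

Let u = e^x, du = e^x dx.
The integral becomes ∫ du/((u-6)(u-5)); decompose into partial fractions.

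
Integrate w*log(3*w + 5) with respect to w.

Use integration by parts with u = log(3*w + 5), dv = w dw.
Then du = 3/(3*w + 5) dw and v = w**2/2.

w**2*log(3*w + 5)/2 - w**2/4 + 5*w/6 - 25*log(3*w + 5)/18 + C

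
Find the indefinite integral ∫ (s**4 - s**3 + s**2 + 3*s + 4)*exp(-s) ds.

(-s**4 - 3*s**3 - 10*s**2 - 23*s - 27)*exp(-s) + C

Use integration by parts with u = s**4 - s**3 + s**2 + 3*s + 4, dv = exp(-s) ds, so v = -exp(-s).
Apply parts 4 times (tabular method): alternate signs, differentiate u down to 0, integrate dv up.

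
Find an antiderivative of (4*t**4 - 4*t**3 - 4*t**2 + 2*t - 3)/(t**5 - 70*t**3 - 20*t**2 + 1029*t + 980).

8047*log(t - 7)/2464 - 1907*log(t - 5)/1296 - log(t + 1)/864 - 1205*log(t + 4)/891 + 10763*log(t + 7)/3024 + C

Factor the denominator: (t - 7)*(t - 5)*(t + 1)*(t + 4)*(t + 7).
Partial-fraction decomposition: 10763/(3024*(t + 7)) - 1205/(891*(t + 4)) - 1/(864*(t + 1)) - 1907/(1296*(t - 5)) + 8047/(2464*(t - 7)).
Integrate each term: A/(t−a) contributes A·log|t−a|.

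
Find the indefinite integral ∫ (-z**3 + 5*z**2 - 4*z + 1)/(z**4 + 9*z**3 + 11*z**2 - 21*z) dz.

Factor the denominator: z*(z - 1)*(z + 3)*(z + 7).
Partial-fraction decomposition: -617/(224*(z + 7)) + 85/(48*(z + 3)) + 1/(32*(z - 1)) - 1/(21*z).
Integrate each term: A/(z−a) contributes A·log|z−a|.

-log(z)/21 + log(z - 1)/32 + 85*log(z + 3)/48 - 617*log(z + 7)/224 + C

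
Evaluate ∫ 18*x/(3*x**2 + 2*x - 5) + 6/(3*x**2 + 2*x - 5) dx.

3*log(3*x**2 + 2*x - 5) + C

Let u = 3*x**2 + 2*x - 5, so du = (6*x + 2) dx.
Rewriting, the integral becomes 3·∫ 1/u du = 3·log(u).
Substituting back, u = 3*x**2 + 2*x - 5.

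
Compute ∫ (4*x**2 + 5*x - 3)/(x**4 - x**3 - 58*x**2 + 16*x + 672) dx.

76*log(x - 7)/143 - 27*log(x - 4)/80 + 41*log(x + 4)/176 - 111*log(x + 6)/260 + C

Factor the denominator: (x - 7)*(x - 4)*(x + 4)*(x + 6).
Partial-fraction decomposition: -111/(260*(x + 6)) + 41/(176*(x + 4)) - 27/(80*(x - 4)) + 76/(143*(x - 7)).
Integrate each term: A/(x−a) contributes A·log|x−a|.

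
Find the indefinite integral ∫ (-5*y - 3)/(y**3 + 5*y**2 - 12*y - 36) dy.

Factor the denominator: (y - 3)*(y + 2)*(y + 6).
Partial-fraction decomposition: 3/(4*(y + 6)) - 7/(20*(y + 2)) - 2/(5*(y - 3)).
Integrate each term: A/(y−a) contributes A·log|y−a|.

-2*log(y - 3)/5 - 7*log(y + 2)/20 + 3*log(y + 6)/4 + C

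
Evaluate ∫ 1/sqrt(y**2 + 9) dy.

log(y + sqrt(y**2 + 9)) + C

Substitute y = 3·tan(θ), so dy = 3·sec(θ)^2 dθ and the radical becomes sqrt(y**2 + 9) = 3·sec(θ) by the Pythagorean identity.
Integrate the resulting trig expression in θ, then back-substitute tan(θ) = y/3, sec(θ) = sqrt(y**2 + 9)/3 (absorbing any constant into C).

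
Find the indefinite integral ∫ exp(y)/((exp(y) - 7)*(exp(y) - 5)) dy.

Let u = e^y, du = e^y dy.
The integral becomes ∫ du/((u-5)(u-7)); decompose into partial fractions.

log(exp(y) - 7)/2 - log(exp(y) - 5)/2 + C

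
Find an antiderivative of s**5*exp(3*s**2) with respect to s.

Let u = s², du = 2s ds; rewrite as (1/2)∫ u^2·exp(3u) du.
Now integrate by parts 2 times.

(9*s**4 - 6*s**2 + 2)*exp(3*s**2)/54 + C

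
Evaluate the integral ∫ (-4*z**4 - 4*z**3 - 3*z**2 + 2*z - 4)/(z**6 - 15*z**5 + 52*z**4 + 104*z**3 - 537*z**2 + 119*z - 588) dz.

271691*log(z - 7)/225000 - 1324*log(z - 4)/1071 + 253*log(z + 3)/7000 - 1579*log(z**2 + 1)/425000 + 1997*atan(z)/212500 + 11113/(1500*z - 10500) + C

Factor the denominator: (z - 7)**2*(z - 4)*(z + 3)*(z**2 + 1).
Partial-fraction decomposition: -(1579*z - 1997)/(212500*(z**2 + 1)) + 253/(7000*(z + 3)) - 1324/(1071*(z - 4)) + 271691/(225000*(z - 7)) - 11113/(1500*(z - 7)**2).
Integrate each term; A/(z−a) gives A·log|z−a|; the (Bz+D)/(z²+p²) term gives a log and an atan.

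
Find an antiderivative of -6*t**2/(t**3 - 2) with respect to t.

Let u = t**3 - 2, so du = (3*t**2) dt.
Rewriting, the integral becomes -2·∫ 1/u du = -2·log(u).
Substituting back, u = t**3 - 2.

-2*log(t**3 - 2) + C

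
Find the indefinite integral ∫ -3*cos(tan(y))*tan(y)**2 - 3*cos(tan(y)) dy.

-3*sin(tan(y)) + C

Let u = tan(y), so du = (tan(y)**2 + 1) dy.
Rewriting, the integral becomes -3·∫ cos(u) du = -3·sin(u).
Substituting back, u = tan(y).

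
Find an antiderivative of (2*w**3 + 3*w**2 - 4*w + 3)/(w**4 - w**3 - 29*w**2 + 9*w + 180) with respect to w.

77*log(w - 5)/36 - 6*log(w - 3)/7 - log(w + 3)/4 + 61*log(w + 4)/63 + C

Factor the denominator: (w - 5)*(w - 3)*(w + 3)*(w + 4).
Partial-fraction decomposition: 61/(63*(w + 4)) - 1/(4*(w + 3)) - 6/(7*(w - 3)) + 77/(36*(w - 5)).
Integrate each term: A/(w−a) contributes A·log|w−a|.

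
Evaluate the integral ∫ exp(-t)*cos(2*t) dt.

Let I denote the integral. Integrate by parts with u = cos(2*t), dv = exp(-t) dt, so v = -exp(-t): I = -exp(-t)*cos(2*t) − 2·∫ exp(-t)*sin(2*t) dt.
Apply parts again with u = sin(2*t), dv = exp(-t) dt: ∫ exp(-t)*sin(2*t) dt = -exp(-t)*sin(2*t) + 2·I. Substituting back brings back I: I = 2*exp(-t)*sin(2*t) - exp(-t)*cos(2*t) − 4·I.
Solving for I: (1 + 4)·I equals the remaining terms, so I = (1/5)·(2*exp(-t)*sin(2*t) - exp(-t)*cos(2*t)).

2*exp(-t)*sin(2*t)/5 - exp(-t)*cos(2*t)/5 + C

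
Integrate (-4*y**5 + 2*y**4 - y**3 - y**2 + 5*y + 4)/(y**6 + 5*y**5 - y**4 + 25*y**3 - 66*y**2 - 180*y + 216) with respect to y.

Factor the denominator: (y - 2)*(y - 1)*(y + 2)*(y + 6)*(y**2 + 9).
Partial-fraction decomposition: -(151*y - 663)/(234*(y**2 + 9)) - 3385/(1008*(y + 6)) + 79/(312*(y + 2)) - 1/(42*(y - 1)) - 47/(208*(y - 2)).
Integrate each term; A/(y−a) gives A·log|y−a|; the (By+D)/(y²+p²) term gives a log and an atan.

-47*log(y - 2)/208 - log(y - 1)/42 + 79*log(y + 2)/312 - 3385*log(y + 6)/1008 - 151*log(y**2 + 9)/468 + 17*atan(y/3)/18 + C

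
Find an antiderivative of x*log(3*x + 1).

Use integration by parts with u = log(3*x + 1), dv = x dx.
Then du = 3/(3*x + 1) dx and v = x**2/2.

x**2*log(3*x + 1)/2 - x**2/4 + x/6 - log(3*x + 1)/18 + C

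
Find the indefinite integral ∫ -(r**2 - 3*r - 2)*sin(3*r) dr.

r**2*cos(3*r)/3 - 2*r*sin(3*r)/9 - r*cos(3*r) + sin(3*r)/3 - 20*cos(3*r)/27 + C

Use integration by parts with u = r**2 - 3*r - 2, dv = -sin(3*r) dr, so v = cos(3*r)/3.
Apply parts 2 times (tabular method): alternate signs, differentiate u down to 0, integrate dv up.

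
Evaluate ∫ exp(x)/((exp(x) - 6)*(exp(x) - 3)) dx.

log(exp(x) - 6)/3 - log(exp(x) - 3)/3 + C

Let u = e^x, du = e^x dx.
The integral becomes ∫ du/((u-3)(u-6)); decompose into partial fractions.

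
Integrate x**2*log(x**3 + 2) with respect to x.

x**3*log(x**3 + 2)/3 - x**3/3 + 2*log(x**3 + 2)/3 + C

Let u = x**3 + 2, so du = (3*x**2) dx.
The integral becomes (1/3)·∫ log(u) du; integrate by parts with u′=log(u), dv′=du.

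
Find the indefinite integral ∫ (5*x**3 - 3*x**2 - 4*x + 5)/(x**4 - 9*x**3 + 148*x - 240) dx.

Factor the denominator: (x - 6)*(x - 5)*(x - 2)*(x + 4).
Partial-fraction decomposition: 347/(540*(x + 4)) + 25/(72*(x - 2)) - 535/(27*(x - 5)) + 953/(40*(x - 6)).
Integrate each term: A/(x−a) contributes A·log|x−a|.

953*log(x - 6)/40 - 535*log(x - 5)/27 + 25*log(x - 2)/72 + 347*log(x + 4)/540 + C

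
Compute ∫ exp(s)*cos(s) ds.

exp(s)*sin(s)/2 + exp(s)*cos(s)/2 + C

Let I denote the integral. Integrate by parts with u = cos(s), dv = exp(s) ds, so v = exp(s): I = exp(s)*cos(s) + ∫ exp(s)*sin(s) ds.
Apply parts again with u = sin(s), dv = exp(s) ds: ∫ exp(s)*sin(s) ds = exp(s)*sin(s) − I. Substituting back brings back I: I = exp(s)*sin(s) + exp(s)*cos(s) − I.
Solving for I: (1 + 1)·I equals the remaining terms, so I = (1/2)·(exp(s)*sin(s) + exp(s)*cos(s)).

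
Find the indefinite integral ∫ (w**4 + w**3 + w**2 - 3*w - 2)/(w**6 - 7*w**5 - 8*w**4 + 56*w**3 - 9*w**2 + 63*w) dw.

-2*log(w)/63 + 277*log(w - 7)/1400 - 53*log(w - 3)/360 - 7*log(w + 3)/180 + log(w**2 + 1)/100 - 3*atan(w)/50 + C

Factor the denominator: w*(w - 7)*(w - 3)*(w + 3)*(w**2 + 1).
Partial-fraction decomposition: (w - 3)/(50*(w**2 + 1)) - 7/(180*(w + 3)) - 53/(360*(w - 3)) + 277/(1400*(w - 7)) - 2/(63*w).
Integrate each term; A/(w−a) gives A·log|w−a|; the (Bw+D)/(w²+p²) term gives a log and an atan.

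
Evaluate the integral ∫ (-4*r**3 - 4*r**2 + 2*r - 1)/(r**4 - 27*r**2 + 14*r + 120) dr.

Factor the denominator: (r - 4)*(r - 3)*(r + 2)*(r + 5).
Partial-fraction decomposition: -389/(216*(r + 5)) + 11/(90*(r + 2)) + 139/(40*(r - 3)) - 313/(54*(r - 4)).
Integrate each term: A/(r−a) contributes A·log|r−a|.

-313*log(r - 4)/54 + 139*log(r - 3)/40 + 11*log(r + 2)/90 - 389*log(r + 5)/216 + C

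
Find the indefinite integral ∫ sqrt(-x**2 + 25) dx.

Substitute x = 5·sin(θ), so dx = 5·cos(θ) dθ and the radical becomes sqrt(-x**2 + 25) = 5·cos(θ) by the Pythagorean identity.
Integrate the resulting trig expression in θ, then back-substitute θ = asin(x/5), sin(θ) = x/5, cos(θ) = sqrt(-x**2 + 25)/5 (absorbing any constant into C).

x*sqrt(-x**2 + 25)/2 + 25*asin(x/5)/2 + C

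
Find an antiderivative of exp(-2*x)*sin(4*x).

-exp(-2*x)*sin(4*x)/10 - exp(-2*x)*cos(4*x)/5 + C

Let I denote the integral. Integrate by parts with u = sin(4*x), dv = exp(-2*x) dx, so v = -exp(-2*x)/2: I = -exp(-2*x)*sin(4*x)/2 + 2·∫ exp(-2*x)*cos(4*x) dx.
Apply parts again with u = cos(4*x), dv = exp(-2*x) dx: ∫ exp(-2*x)*cos(4*x) dx = -exp(-2*x)*cos(4*x)/2 − 2·I. Substituting back brings back I: I = -exp(-2*x)*sin(4*x)/2 - exp(-2*x)*cos(4*x) − 4·I.
Solving for I: (1 + 4)·I equals the remaining terms, so I = (1/5)·(-exp(-2*x)*sin(4*x)/2 - exp(-2*x)*cos(4*x)).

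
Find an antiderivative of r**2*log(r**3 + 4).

r**3*log(r**3 + 4)/3 - r**3/3 + 4*log(r**3 + 4)/3 + C

Let u = r**3 + 4, so du = (3*r**2) dr.
The integral becomes (1/3)·∫ log(u) du; integrate by parts with u′=log(u), dv′=du.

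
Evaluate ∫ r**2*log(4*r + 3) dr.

Use integration by parts with u = log(4*r + 3), dv = r**2 dr.
Then du = 4/(4*r + 3) dr and v = r**3/3.

r**3*log(4*r + 3)/3 - r**3/9 + r**2/8 - 3*r/16 + 9*log(4*r + 3)/64 + C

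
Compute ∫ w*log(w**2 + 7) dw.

Let u = w**2 + 7, so du = (2*w) dw.
The integral becomes (1/2)·∫ log(u) du; integrate by parts with u′=log(u), dv′=du.

w**2*log(w**2 + 7)/2 - w**2/2 + 7*log(w**2 + 7)/2 + C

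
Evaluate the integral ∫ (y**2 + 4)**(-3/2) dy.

y/(4*sqrt(y**2 + 4)) + C

Substitute y = 2·tan(θ), so dy = 2·sec(θ)^2 dθ and the radical becomes sqrt(y**2 + 4) = 2·sec(θ) by the Pythagorean identity.
Integrate the resulting trig expression in θ, then back-substitute tan(θ) = y/2, sec(θ) = sqrt(y**2 + 4)/2 (absorbing any constant into C).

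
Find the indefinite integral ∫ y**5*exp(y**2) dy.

(y**4 - 2*y**2 + 2)*exp(y**2)/2 + C

Let u = y², du = 2y dy; rewrite as (1/2)∫ u^2·exp(1u) du.
Now integrate by parts 2 times.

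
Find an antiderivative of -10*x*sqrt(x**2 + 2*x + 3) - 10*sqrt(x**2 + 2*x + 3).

-10*(x**2 + 2*x + 3)**(3/2)/3 + C

Let u = x**2 + 2*x + 3, so du = (2*x + 2) dx.
Rewriting, the integral becomes -5·∫ √u du = -5·(2/3)u^(3/2).
Substituting back, u = x**2 + 2*x + 3.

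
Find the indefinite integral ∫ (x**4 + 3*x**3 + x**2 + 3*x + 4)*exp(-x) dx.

(-x**4 - 7*x**3 - 22*x**2 - 47*x - 51)*exp(-x) + C

Use integration by parts with u = x**4 + 3*x**3 + x**2 + 3*x + 4, dv = exp(-x) dx, so v = -exp(-x).
Apply parts 4 times (tabular method): alternate signs, differentiate u down to 0, integrate dv up.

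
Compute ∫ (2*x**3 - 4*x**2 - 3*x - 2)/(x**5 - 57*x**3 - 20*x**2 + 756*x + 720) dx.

Factor the denominator: (x - 6)*(x - 5)*(x + 1)*(x + 4)*(x + 6).
Partial-fraction decomposition: -14/(33*(x + 6)) + 91/(270*(x + 4)) - 1/(126*(x + 1)) - 133/(594*(x - 5)) + 67/(210*(x - 6)).
Integrate each term: A/(x−a) contributes A·log|x−a|.

67*log(x - 6)/210 - 133*log(x - 5)/594 - log(x + 1)/126 + 91*log(x + 4)/270 - 14*log(x + 6)/33 + C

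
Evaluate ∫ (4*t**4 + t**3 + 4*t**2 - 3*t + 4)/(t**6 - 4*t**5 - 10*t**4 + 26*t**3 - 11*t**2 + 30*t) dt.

2*log(t)/15 + 1357*log(t - 5)/1560 - 43*log(t - 2)/75 - 173*log(t + 3)/600 - 23*log(t**2 + 1)/325 - 22*atan(t)/325 + C

Factor the denominator: t*(t - 5)*(t - 2)*(t + 3)*(t**2 + 1).
Partial-fraction decomposition: -2*(23*t + 11)/(325*(t**2 + 1)) - 173/(600*(t + 3)) - 43/(75*(t - 2)) + 1357/(1560*(t - 5)) + 2/(15*t).
Integrate each term; A/(t−a) gives A·log|t−a|; the (Bt+D)/(t²+p²) term gives a log and an atan.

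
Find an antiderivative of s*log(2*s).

s**2*(log(s) + log(2))/2 - s**2/4 + C

Use integration by parts with u = log(2*s), dv = s ds.
Then du = 1/s ds and v = s**2/2.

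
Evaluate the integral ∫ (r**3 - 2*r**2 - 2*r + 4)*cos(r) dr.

Use integration by parts with u = r**3 - 2*r**2 - 2*r + 4, dv = cos(r) dr, so v = sin(r).
Apply parts 3 times (tabular method): alternate signs, differentiate u down to 0, integrate dv up.

r**3*sin(r) - 2*r**2*sin(r) + 3*r**2*cos(r) - 8*r*sin(r) - 4*r*cos(r) + 8*sin(r) - 8*cos(r) + C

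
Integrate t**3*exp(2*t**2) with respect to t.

Let u = t², du = 2t dt; rewrite as (1/2)∫ u^1·exp(2u) du.
Now integrate by parts 1 time.

(2*t**2 - 1)*exp(2*t**2)/8 + C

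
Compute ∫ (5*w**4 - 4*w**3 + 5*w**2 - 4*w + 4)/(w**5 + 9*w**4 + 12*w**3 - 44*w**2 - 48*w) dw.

Factor the denominator: w*(w - 2)*(w + 1)*(w + 4)*(w + 6).
Partial-fraction decomposition: 236/(15*(w + 6)) - 409/(36*(w + 4)) + 22/(45*(w + 1)) + 2/(9*(w - 2)) - 1/(12*w).
Integrate each term: A/(w−a) contributes A·log|w−a|.

-log(w)/12 + 2*log(w - 2)/9 + 22*log(w + 1)/45 - 409*log(w + 4)/36 + 236*log(w + 6)/15 + C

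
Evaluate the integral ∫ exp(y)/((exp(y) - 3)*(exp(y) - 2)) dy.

Let u = e^y, du = e^y dy.
The integral becomes ∫ du/((u-2)(u-3)); decompose into partial fractions.

log(exp(y) - 3) - log(exp(y) - 2) + C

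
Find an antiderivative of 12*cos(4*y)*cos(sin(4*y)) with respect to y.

Let u = sin(4*y), so du = (4*cos(4*y)) dy.
Rewriting, the integral becomes 3·∫ cos(u) du = 3·sin(u).
Substituting back, u = sin(4*y).

3*sin(sin(4*y)) + C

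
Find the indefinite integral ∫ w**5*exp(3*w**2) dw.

Let u = w², du = 2w dw; rewrite as (1/2)∫ u^2·exp(3u) du.
Now integrate by parts 2 times.

(9*w**4 - 6*w**2 + 2)*exp(3*w**2)/54 + C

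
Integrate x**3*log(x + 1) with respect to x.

Use integration by parts with u = log(x + 1), dv = x**3 dx.
Then du = 1/(x + 1) dx and v = x**4/4.

x**4*log(x + 1)/4 - x**4/16 + x**3/12 - x**2/8 + x/4 - log(x + 1)/4 + C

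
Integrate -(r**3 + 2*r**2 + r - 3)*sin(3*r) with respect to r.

Use integration by parts with u = r**3 + 2*r**2 + r - 3, dv = -sin(3*r) dr, so v = cos(3*r)/3.
Apply parts 3 times (tabular method): alternate signs, differentiate u down to 0, integrate dv up.

r**3*cos(3*r)/3 - r**2*sin(3*r)/3 + 2*r**2*cos(3*r)/3 - 4*r*sin(3*r)/9 + r*cos(3*r)/9 - sin(3*r)/27 - 31*cos(3*r)/27 + C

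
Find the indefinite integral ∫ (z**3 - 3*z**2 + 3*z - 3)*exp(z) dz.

(z**3 - 6*z**2 + 15*z - 18)*exp(z) + C

Use integration by parts with u = z**3 - 3*z**2 + 3*z - 3, dv = exp(z) dz, so v = exp(z).
Apply parts 3 times (tabular method): alternate signs, differentiate u down to 0, integrate dv up.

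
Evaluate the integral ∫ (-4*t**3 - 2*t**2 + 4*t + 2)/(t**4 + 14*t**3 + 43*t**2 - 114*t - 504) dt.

Factor the denominator: (t - 3)*(t + 4)*(t + 6)*(t + 7).
Partial-fraction decomposition: -208/(5*(t + 7)) + 385/(9*(t + 6)) - 5/(t + 4) - 8/(45*(t - 3)).
Integrate each term: A/(t−a) contributes A·log|t−a|.

-8*log(t - 3)/45 - 5*log(t + 4) + 385*log(t + 6)/9 - 208*log(t + 7)/5 + C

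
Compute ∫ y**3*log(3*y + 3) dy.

Use integration by parts with u = log(3*y + 3), dv = y**3 dy.
Then du = 3/(3*y + 3) dy and v = y**4/4.

y**4*log(3*y + 3)/4 - y**4/16 + y**3/12 - y**2/8 + y/4 - log(y + 1)/4 + C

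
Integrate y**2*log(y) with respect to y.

Use integration by parts with u = log(y), dv = y**2 dy.
Then du = 1/y dy and v = y**3/3.

y**3*log(y)/3 - y**3/9 + C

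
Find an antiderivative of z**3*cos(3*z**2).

z**2*sin(3*z**2)/6 + cos(3*z**2)/18 + C

Let u = z², du = 2z dz; rewrite as (1/2)∫ u^1·cos(3u) du.
Now integrate by parts 1 time.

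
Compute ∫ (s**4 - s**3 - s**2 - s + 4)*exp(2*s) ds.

(4*s**4 - 12*s**3 + 14*s**2 - 18*s + 25)*exp(2*s)/8 + C

Use integration by parts with u = s**4 - s**3 - s**2 - s + 4, dv = exp(2*s) ds, so v = exp(2*s)/2.
Apply parts 4 times (tabular method): alternate signs, differentiate u down to 0, integrate dv up.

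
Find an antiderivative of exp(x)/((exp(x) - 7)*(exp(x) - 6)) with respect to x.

log(exp(x) - 7) - log(exp(x) - 6) + C

Let u = e^x, du = e^x dx.
The integral becomes ∫ du/((u-6)(u-7)); decompose into partial fractions.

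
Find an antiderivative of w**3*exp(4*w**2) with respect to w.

Let u = w², du = 2w dw; rewrite as (1/2)∫ u^1·exp(4u) du.
Now integrate by parts 1 time.

(4*w**2 - 1)*exp(4*w**2)/32 + C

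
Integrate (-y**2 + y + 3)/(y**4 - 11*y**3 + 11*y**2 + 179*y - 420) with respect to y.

Factor the denominator: (y - 7)*(y - 5)*(y - 3)*(y + 4).
Partial-fraction decomposition: 17/(693*(y + 4)) - 3/(56*(y - 3)) + 17/(36*(y - 5)) - 39/(88*(y - 7)).
Integrate each term: A/(y−a) contributes A·log|y−a|.

-39*log(y - 7)/88 + 17*log(y - 5)/36 - 3*log(y - 3)/56 + 17*log(y + 4)/693 + C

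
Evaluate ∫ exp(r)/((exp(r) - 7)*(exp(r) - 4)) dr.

log(exp(r) - 7)/3 - log(exp(r) - 4)/3 + C

Let u = e^r, du = e^r dr.
The integral becomes ∫ du/((u-7)(u-4)); decompose into partial fractions.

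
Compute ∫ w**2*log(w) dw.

Use integration by parts with u = log(w), dv = w**2 dw.
Then du = 1/w dw and v = w**3/3.

w**3*log(w)/3 - w**3/9 + C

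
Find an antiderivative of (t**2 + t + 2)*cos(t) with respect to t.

Use integration by parts with u = t**2 + t + 2, dv = cos(t) dt, so v = sin(t).
Apply parts 2 times (tabular method): alternate signs, differentiate u down to 0, integrate dv up.

t**2*sin(t) + t*sin(t) + 2*t*cos(t) + cos(t) + C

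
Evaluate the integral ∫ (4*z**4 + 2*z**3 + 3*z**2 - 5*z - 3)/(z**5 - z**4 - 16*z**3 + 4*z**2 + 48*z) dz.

-log(z)/16 + 1177*log(z - 4)/336 - 79*log(z - 2)/80 - 67*log(z + 2)/48 + 103*log(z + 3)/35 + C

Factor the denominator: z*(z - 4)*(z - 2)*(z + 2)*(z + 3).
Partial-fraction decomposition: 103/(35*(z + 3)) - 67/(48*(z + 2)) - 79/(80*(z - 2)) + 1177/(336*(z - 4)) - 1/(16*z).
Integrate each term: A/(z−a) contributes A·log|z−a|.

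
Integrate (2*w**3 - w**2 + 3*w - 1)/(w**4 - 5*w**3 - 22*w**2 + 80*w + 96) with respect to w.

59*log(w - 6)/20 - 123*log(w - 4)/80 - log(w + 1)/15 + 157*log(w + 4)/240 + C

Factor the denominator: (w - 6)*(w - 4)*(w + 1)*(w + 4).
Partial-fraction decomposition: 157/(240*(w + 4)) - 1/(15*(w + 1)) - 123/(80*(w - 4)) + 59/(20*(w - 6)).
Integrate each term: A/(w−a) contributes A·log|w−a|.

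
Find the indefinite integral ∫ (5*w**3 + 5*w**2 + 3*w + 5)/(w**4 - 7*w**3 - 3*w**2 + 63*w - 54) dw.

Factor the denominator: (w - 6)*(w - 3)*(w - 1)*(w + 3).
Partial-fraction decomposition: 47/(108*(w + 3)) + 9/(20*(w - 1)) - 97/(18*(w - 3)) + 1283/(135*(w - 6)).
Integrate each term: A/(w−a) contributes A·log|w−a|.

1283*log(w - 6)/135 - 97*log(w - 3)/18 + 9*log(w - 1)/20 + 47*log(w + 3)/108 + C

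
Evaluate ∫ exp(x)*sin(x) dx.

exp(x)*sin(x)/2 - exp(x)*cos(x)/2 + C

Let I denote the integral. Integrate by parts with u = sin(x), dv = exp(x) dx, so v = exp(x): I = exp(x)*sin(x) − ∫ exp(x)*cos(x) dx.
Apply parts again with u = cos(x), dv = exp(x) dx: ∫ exp(x)*cos(x) dx = exp(x)*cos(x) + I. Substituting back brings back I: I = exp(x)*sin(x) - exp(x)*cos(x) − I.
Solving for I: (1 + 1)·I equals the remaining terms, so I = (1/2)·(exp(x)*sin(x) - exp(x)*cos(x)).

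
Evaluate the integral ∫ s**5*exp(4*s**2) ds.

(8*s**4 - 4*s**2 + 1)*exp(4*s**2)/64 + C

Let u = s², du = 2s ds; rewrite as (1/2)∫ u^2·exp(4u) du.
Now integrate by parts 2 times.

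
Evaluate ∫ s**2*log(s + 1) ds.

Use integration by parts with u = log(s + 1), dv = s**2 ds.
Then du = 1/(s + 1) ds and v = s**3/3.

s**3*log(s + 1)/3 - s**3/9 + s**2/6 - s/3 + log(s + 1)/3 + C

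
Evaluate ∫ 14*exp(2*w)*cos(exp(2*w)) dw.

7*sin(exp(2*w)) + C

Let u = exp(2*w), so du = (2*exp(2*w)) dw.
Rewriting, the integral becomes 7·∫ cos(u) du = 7·sin(u).
Substituting back, u = exp(2*w).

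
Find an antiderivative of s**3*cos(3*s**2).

Let u = s², du = 2s ds; rewrite as (1/2)∫ u^1·cos(3u) du.
Now integrate by parts 1 time.

s**2*sin(3*s**2)/6 + cos(3*s**2)/18 + C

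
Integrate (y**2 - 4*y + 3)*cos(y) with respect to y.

Use integration by parts with u = y**2 - 4*y + 3, dv = cos(y) dy, so v = sin(y).
Apply parts 2 times (tabular method): alternate signs, differentiate u down to 0, integrate dv up.

y**2*sin(y) - 4*y*sin(y) + 2*y*cos(y) + sin(y) - 4*cos(y) + C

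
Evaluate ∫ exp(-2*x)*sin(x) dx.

Let I denote the integral. Integrate by parts with u = sin(x), dv = exp(-2*x) dx, so v = -exp(-2*x)/2: I = -exp(-2*x)*sin(x)/2 + (1/2)·∫ exp(-2*x)*cos(x) dx.
Apply parts again with u = cos(x), dv = exp(-2*x) dx: ∫ exp(-2*x)*cos(x) dx = -exp(-2*x)*cos(x)/2 − (1/2)·I. Substituting back brings back I: I = -exp(-2*x)*sin(x)/2 - exp(-2*x)*cos(x)/4 − (1/4)·I.
Solving for I: (1 + 1/4)·I equals the remaining terms, so I = (4/5)·(-exp(-2*x)*sin(x)/2 - exp(-2*x)*cos(x)/4).

-2*exp(-2*x)*sin(x)/5 - exp(-2*x)*cos(x)/5 + C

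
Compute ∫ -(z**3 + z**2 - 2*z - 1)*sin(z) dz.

Use integration by parts with u = z**3 + z**2 - 2*z - 1, dv = -sin(z) dz, so v = cos(z).
Apply parts 3 times (tabular method): alternate signs, differentiate u down to 0, integrate dv up.

z**3*cos(z) - 3*z**2*sin(z) + z**2*cos(z) - 2*z*sin(z) - 8*z*cos(z) + 8*sin(z) - 3*cos(z) + C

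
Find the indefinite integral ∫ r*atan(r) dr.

Use integration by parts with u = arctan(r), dv = r dr.
Then du = 1/(r**2 + 1) dr.

r**2*atan(r)/2 - r/2 + atan(r)/2 + C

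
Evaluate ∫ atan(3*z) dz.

Use integration by parts with u = arctan(3*z), dv = dz.
Then du = 3/(9*z**2 + 1) dz.

z*atan(3*z) - log(9*z**2 + 1)/6 + C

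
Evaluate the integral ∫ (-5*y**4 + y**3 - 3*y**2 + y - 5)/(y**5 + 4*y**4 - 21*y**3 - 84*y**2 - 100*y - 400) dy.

Factor the denominator: (y - 5)*(y + 4)*(y + 5)*(y**2 + 4).
Partial-fraction decomposition: -(61*y - 304)/(580*(y**2 + 4)) - 23/(2*(y + 5)) + 467/(60*(y + 4)) - 205/(174*(y - 5)).
Integrate each term; A/(y−a) gives A·log|y−a|; the (By+D)/(y²+p²) term gives a log and an atan.

-205*log(y - 5)/174 + 467*log(y + 4)/60 - 23*log(y + 5)/2 - 61*log(y**2 + 4)/1160 + 38*atan(y/2)/145 + C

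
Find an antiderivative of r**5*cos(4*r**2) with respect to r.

Let u = r², du = 2r dr; rewrite as (1/2)∫ u^2·cos(4u) du.
Now integrate by parts 2 times.

r**4*sin(4*r**2)/8 + r**2*cos(4*r**2)/16 - sin(4*r**2)/64 + C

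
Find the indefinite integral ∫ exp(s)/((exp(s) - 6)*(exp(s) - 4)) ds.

Let u = e^s, du = e^s ds.
The integral becomes ∫ du/((u-6)(u-4)); decompose into partial fractions.

log(exp(s) - 6)/2 - log(exp(s) - 4)/2 + C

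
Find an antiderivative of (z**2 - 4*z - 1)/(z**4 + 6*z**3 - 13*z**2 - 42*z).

log(z)/42 - 2*log(z - 3)/75 + 11*log(z + 2)/50 - 38*log(z + 7)/175 + C

Factor the denominator: z*(z - 3)*(z + 2)*(z + 7).
Partial-fraction decomposition: -38/(175*(z + 7)) + 11/(50*(z + 2)) - 2/(75*(z - 3)) + 1/(42*z).
Integrate each term: A/(z−a) contributes A·log|z−a|.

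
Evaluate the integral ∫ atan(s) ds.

Use integration by parts with u = arctan(s), dv = ds.
Then du = 1/(s**2 + 1) ds.

s*atan(s) - log(s**2 + 1)/2 + C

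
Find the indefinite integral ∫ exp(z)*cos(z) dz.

Let I denote the integral. Integrate by parts with u = cos(z), dv = exp(z) dz, so v = exp(z): I = exp(z)*cos(z) + ∫ exp(z)*sin(z) dz.
Apply parts again with u = sin(z), dv = exp(z) dz: ∫ exp(z)*sin(z) dz = exp(z)*sin(z) − I. Substituting back brings back I: I = exp(z)*sin(z) + exp(z)*cos(z) − I.
Solving for I: (1 + 1)·I equals the remaining terms, so I = (1/2)·(exp(z)*sin(z) + exp(z)*cos(z)).

exp(z)*sin(z)/2 + exp(z)*cos(z)/2 + C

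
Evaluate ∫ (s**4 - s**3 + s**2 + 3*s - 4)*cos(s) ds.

s**4*sin(s) - s**3*sin(s) + 4*s**3*cos(s) - 11*s**2*sin(s) - 3*s**2*cos(s) + 9*s*sin(s) - 22*s*cos(s) + 18*sin(s) + 9*cos(s) + C

Use integration by parts with u = s**4 - s**3 + s**2 + 3*s - 4, dv = cos(s) ds, so v = sin(s).
Apply parts 4 times (tabular method): alternate signs, differentiate u down to 0, integrate dv up.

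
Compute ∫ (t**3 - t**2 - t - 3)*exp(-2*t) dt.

(-4*t**3 - 2*t**2 + 2*t + 13)*exp(-2*t)/8 + C

Use integration by parts with u = t**3 - t**2 - t - 3, dv = exp(-2*t) dt, so v = -exp(-2*t)/2.
Apply parts 3 times (tabular method): alternate signs, differentiate u down to 0, integrate dv up.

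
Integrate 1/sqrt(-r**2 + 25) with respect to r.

Substitute r = 5·sin(θ), so dr = 5·cos(θ) dθ and the radical becomes sqrt(-r**2 + 25) = 5·cos(θ) by the Pythagorean identity.
Integrate the resulting trig expression in θ, then back-substitute θ = asin(r/5), sin(θ) = r/5, cos(θ) = sqrt(-r**2 + 25)/5 (absorbing any constant into C).

asin(r/5) + C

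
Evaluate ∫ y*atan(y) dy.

y**2*atan(y)/2 - y/2 + atan(y)/2 + C

Use integration by parts with u = arctan(y), dv = y dy.
Then du = 1/(y**2 + 1) dy.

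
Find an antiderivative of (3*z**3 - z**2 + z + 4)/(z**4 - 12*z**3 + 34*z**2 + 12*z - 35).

991*log(z - 7)/96 - 359*log(z - 5)/48 + 7*log(z - 1)/48 + log(z + 1)/96 + C

Factor the denominator: (z - 7)*(z - 5)*(z - 1)*(z + 1).
Partial-fraction decomposition: 1/(96*(z + 1)) + 7/(48*(z - 1)) - 359/(48*(z - 5)) + 991/(96*(z - 7)).
Integrate each term: A/(z−a) contributes A·log|z−a|.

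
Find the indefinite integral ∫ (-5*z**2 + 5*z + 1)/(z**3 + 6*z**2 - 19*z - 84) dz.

Factor the denominator: (z - 4)*(z + 3)*(z + 7).
Partial-fraction decomposition: -279/(44*(z + 7)) + 59/(28*(z + 3)) - 59/(77*(z - 4)).
Integrate each term: A/(z−a) contributes A·log|z−a|.

-59*log(z - 4)/77 + 59*log(z + 3)/28 - 279*log(z + 7)/44 + C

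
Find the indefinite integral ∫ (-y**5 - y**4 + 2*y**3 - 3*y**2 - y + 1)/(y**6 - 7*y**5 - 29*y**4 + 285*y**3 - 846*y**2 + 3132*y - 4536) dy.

-1536061*log(y - 6)/1825200 - 5*log(y - 2)/208 - 1509*log(y + 7)/9802 + 9961*log(y**2 + 9)/1017900 - 13541*atan(y/3)/169650 + 8753/(2340*y - 14040) + C

Factor the denominator: (y - 6)**2*(y - 2)*(y + 7)*(y**2 + 9).
Partial-fraction decomposition: (9961*y - 121869)/(508950*(y**2 + 9)) - 1509/(9802*(y + 7)) - 5/(208*(y - 2)) - 1536061/(1825200*(y - 6)) - 8753/(2340*(y - 6)**2).
Integrate each term; A/(y−a) gives A·log|y−a|; the (By+D)/(y²+p²) term gives a log and an atan.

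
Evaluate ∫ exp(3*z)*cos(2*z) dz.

2*exp(3*z)*sin(2*z)/13 + 3*exp(3*z)*cos(2*z)/13 + C

Let I denote the integral. Integrate by parts with u = cos(2*z), dv = exp(3*z) dz, so v = exp(3*z)/3: I = exp(3*z)*cos(2*z)/3 + (2/3)·∫ exp(3*z)*sin(2*z) dz.
Apply parts again with u = sin(2*z), dv = exp(3*z) dz: ∫ exp(3*z)*sin(2*z) dz = exp(3*z)*sin(2*z)/3 − (2/3)·I. Substituting back brings back I: I = 2*exp(3*z)*sin(2*z)/9 + exp(3*z)*cos(2*z)/3 − (4/9)·I.
Solving for I: (1 + 4/9)·I equals the remaining terms, so I = (9/13)·(2*exp(3*z)*sin(2*z)/9 + exp(3*z)*cos(2*z)/3).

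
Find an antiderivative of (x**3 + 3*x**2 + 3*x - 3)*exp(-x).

(-x**3 - 6*x**2 - 15*x - 12)*exp(-x) + C

Use integration by parts with u = x**3 + 3*x**2 + 3*x - 3, dv = exp(-x) dx, so v = -exp(-x).
Apply parts 3 times (tabular method): alternate signs, differentiate u down to 0, integrate dv up.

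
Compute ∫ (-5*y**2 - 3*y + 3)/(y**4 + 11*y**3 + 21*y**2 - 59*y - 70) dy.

-23*log(y - 2)/189 - log(y + 1)/72 - 107*log(y + 5)/56 + 221*log(y + 7)/108 + C

Factor the denominator: (y - 2)*(y + 1)*(y + 5)*(y + 7).
Partial-fraction decomposition: 221/(108*(y + 7)) - 107/(56*(y + 5)) - 1/(72*(y + 1)) - 23/(189*(y - 2)).
Integrate each term: A/(y−a) contributes A·log|y−a|.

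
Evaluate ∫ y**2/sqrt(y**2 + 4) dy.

y*sqrt(y**2 + 4)/2 - 2*log(y + sqrt(y**2 + 4)) + C

Substitute y = 2·tan(θ), so dy = 2·sec(θ)^2 dθ and the radical becomes sqrt(y**2 + 4) = 2·sec(θ) by the Pythagorean identity.
Integrate the resulting trig expression in θ, then back-substitute tan(θ) = y/2, sec(θ) = sqrt(y**2 + 4)/2 (absorbing any constant into C).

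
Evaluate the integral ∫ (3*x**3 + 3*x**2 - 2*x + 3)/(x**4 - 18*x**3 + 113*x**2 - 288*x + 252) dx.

233*log(x - 7)/4 - 249*log(x - 6)/4 + 35*log(x - 3)/4 - 7*log(x - 2)/4 + C

Factor the denominator: (x - 7)*(x - 6)*(x - 3)*(x - 2).
Partial-fraction decomposition: -7/(4*(x - 2)) + 35/(4*(x - 3)) - 249/(4*(x - 6)) + 233/(4*(x - 7)).
Integrate each term: A/(x−a) contributes A·log|x−a|.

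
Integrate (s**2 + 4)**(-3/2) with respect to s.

s/(4*sqrt(s**2 + 4)) + C

Substitute s = 2·tan(θ), so ds = 2·sec(θ)^2 dθ and the radical becomes sqrt(s**2 + 4) = 2·sec(θ) by the Pythagorean identity.
Integrate the resulting trig expression in θ, then back-substitute tan(θ) = s/2, sec(θ) = sqrt(s**2 + 4)/2 (absorbing any constant into C).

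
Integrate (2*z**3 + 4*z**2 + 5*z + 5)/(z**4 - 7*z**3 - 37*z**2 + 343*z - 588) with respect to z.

Factor the denominator: (z - 7)*(z - 4)*(z - 3)*(z + 7).
Partial-fraction decomposition: 26/(77*(z + 7)) + 11/(4*(z - 3)) - 217/(33*(z - 4)) + 461/(84*(z - 7)).
Integrate each term: A/(z−a) contributes A·log|z−a|.

461*log(z - 7)/84 - 217*log(z - 4)/33 + 11*log(z - 3)/4 + 26*log(z + 7)/77 + C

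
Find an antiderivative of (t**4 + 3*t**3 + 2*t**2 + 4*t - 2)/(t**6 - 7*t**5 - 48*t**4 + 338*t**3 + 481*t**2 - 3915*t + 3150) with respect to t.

1777*log(t - 7)/1728 - 2038*log(t - 6)/1815 + 95*log(t - 3)/768 - log(t - 1)/270 - 7105*log(t + 5)/278784 - 139/(3168*t + 15840) + C

Factor the denominator: (t - 7)*(t - 6)*(t - 3)*(t - 1)*(t + 5)**2.
Partial-fraction decomposition: -7105/(278784*(t + 5)) + 139/(3168*(t + 5)**2) - 1/(270*(t - 1)) + 95/(768*(t - 3)) - 2038/(1815*(t - 6)) + 1777/(1728*(t - 7)).
Integrate each term; A/(t−a) gives A·log|t−a|; A/(t−a)² gives −A/(t−a).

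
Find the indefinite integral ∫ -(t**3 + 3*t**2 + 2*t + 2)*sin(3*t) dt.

t**3*cos(3*t)/3 - t**2*sin(3*t)/3 + t**2*cos(3*t) - 2*t*sin(3*t)/3 + 4*t*cos(3*t)/9 - 4*sin(3*t)/27 + 4*cos(3*t)/9 + C

Use integration by parts with u = t**3 + 3*t**2 + 2*t + 2, dv = -sin(3*t) dt, so v = cos(3*t)/3.
Apply parts 3 times (tabular method): alternate signs, differentiate u down to 0, integrate dv up.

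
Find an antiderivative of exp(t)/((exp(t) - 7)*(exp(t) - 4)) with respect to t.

log(exp(t) - 7)/3 - log(exp(t) - 4)/3 + C

Let u = e^t, du = e^t dt.
The integral becomes ∫ du/((u-7)(u-4)); decompose into partial fractions.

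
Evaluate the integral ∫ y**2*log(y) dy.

y**3*log(y)/3 - y**3/9 + C

Use integration by parts with u = log(y), dv = y**2 dy.
Then du = 1/y dy and v = y**3/3.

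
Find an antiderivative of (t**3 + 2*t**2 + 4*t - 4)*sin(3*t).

Use integration by parts with u = t**3 + 2*t**2 + 4*t - 4, dv = sin(3*t) dt, so v = -cos(3*t)/3.
Apply parts 3 times (tabular method): alternate signs, differentiate u down to 0, integrate dv up.

-t**3*cos(3*t)/3 + t**2*sin(3*t)/3 - 2*t**2*cos(3*t)/3 + 4*t*sin(3*t)/9 - 10*t*cos(3*t)/9 + 10*sin(3*t)/27 + 40*cos(3*t)/27 + C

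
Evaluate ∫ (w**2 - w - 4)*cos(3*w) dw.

w**2*sin(3*w)/3 - w*sin(3*w)/3 + 2*w*cos(3*w)/9 - 38*sin(3*w)/27 - cos(3*w)/9 + C

Use integration by parts with u = w**2 - w - 4, dv = cos(3*w) dw, so v = sin(3*w)/3.
Apply parts 2 times (tabular method): alternate signs, differentiate u down to 0, integrate dv up.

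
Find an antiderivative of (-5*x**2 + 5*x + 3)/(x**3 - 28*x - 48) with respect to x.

-147*log(x - 6)/80 + 27*log(x + 2)/16 - 97*log(x + 4)/20 + C

Factor the denominator: (x - 6)*(x + 2)*(x + 4).
Partial-fraction decomposition: -97/(20*(x + 4)) + 27/(16*(x + 2)) - 147/(80*(x - 6)).
Integrate each term: A/(x−a) contributes A·log|x−a|.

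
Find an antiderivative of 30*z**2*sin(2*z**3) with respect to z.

-5*cos(2*z**3) + C

Let u = 2*z**3, so du = (6*z**2) dz.
Rewriting, the integral becomes 5·∫ sin(u) du = 5·-cos(u).
Substituting back, u = 2*z**3.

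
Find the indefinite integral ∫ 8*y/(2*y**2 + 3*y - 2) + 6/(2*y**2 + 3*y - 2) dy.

Let u = 2*y**2 + 3*y - 2, so du = (4*y + 3) dy.
Rewriting, the integral becomes 2·∫ 1/u du = 2·log(u).
Substituting back, u = 2*y**2 + 3*y - 2.

2*log(2*y**2 + 3*y - 2) + C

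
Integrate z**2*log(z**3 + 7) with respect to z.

Let u = z**3 + 7, so du = (3*z**2) dz.
The integral becomes (1/3)·∫ log(u) du; integrate by parts with u′=log(u), dv′=du.

z**3*log(z**3 + 7)/3 - z**3/3 + 7*log(z**3 + 7)/3 + C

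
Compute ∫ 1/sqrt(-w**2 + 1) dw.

Substitute w = sin(θ), so dw = cos(θ) dθ and the radical becomes sqrt(-w**2 + 1) = cos(θ) by the Pythagorean identity.
Integrate the resulting trig expression in θ, then back-substitute θ = asin(w), sin(θ) = w, cos(θ) = sqrt(-w**2 + 1) (absorbing any constant into C).

asin(w) + C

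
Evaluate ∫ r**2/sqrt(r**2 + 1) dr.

r*sqrt(r**2 + 1)/2 - log(r + sqrt(r**2 + 1))/2 + C

Substitute r = tan(θ), so dr = sec(θ)^2 dθ and the radical becomes sqrt(r**2 + 1) = sec(θ) by the Pythagorean identity.
Integrate the resulting trig expression in θ, then back-substitute tan(θ) = r, sec(θ) = sqrt(r**2 + 1) (absorbing any constant into C).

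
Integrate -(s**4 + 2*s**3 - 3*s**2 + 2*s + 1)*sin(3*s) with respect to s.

Use integration by parts with u = s**4 + 2*s**3 - 3*s**2 + 2*s + 1, dv = -sin(3*s) ds, so v = cos(3*s)/3.
Apply parts 4 times (tabular method): alternate signs, differentiate u down to 0, integrate dv up.

s**4*cos(3*s)/3 - 4*s**3*sin(3*s)/9 + 2*s**3*cos(3*s)/3 - 2*s**2*sin(3*s)/3 - 13*s**2*cos(3*s)/9 + 26*s*sin(3*s)/27 + 2*s*cos(3*s)/9 - 2*sin(3*s)/27 + 53*cos(3*s)/81 + C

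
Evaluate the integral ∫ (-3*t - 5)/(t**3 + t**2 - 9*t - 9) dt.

Factor the denominator: (t - 3)*(t + 1)*(t + 3).
Partial-fraction decomposition: 1/(3*(t + 3)) + 1/(4*(t + 1)) - 7/(12*(t - 3)).
Integrate each term: A/(t−a) contributes A·log|t−a|.

-7*log(t - 3)/12 + log(t + 1)/4 + log(t + 3)/3 + C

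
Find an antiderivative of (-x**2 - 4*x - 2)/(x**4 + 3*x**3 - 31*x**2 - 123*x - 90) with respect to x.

-62*log(x - 6)/693 - log(x + 1)/56 + log(x + 3)/36 + 7*log(x + 5)/88 + C

Factor the denominator: (x - 6)*(x + 1)*(x + 3)*(x + 5).
Partial-fraction decomposition: 7/(88*(x + 5)) + 1/(36*(x + 3)) - 1/(56*(x + 1)) - 62/(693*(x - 6)).
Integrate each term: A/(x−a) contributes A·log|x−a|.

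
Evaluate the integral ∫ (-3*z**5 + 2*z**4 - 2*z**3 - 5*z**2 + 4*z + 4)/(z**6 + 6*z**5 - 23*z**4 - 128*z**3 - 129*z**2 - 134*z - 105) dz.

Factor the denominator: (z - 5)*(z + 1)*(z + 3)*(z + 7)*(z**2 + 1).
Partial-fraction decomposition: (z - 1)/(20*(z**2 + 1)) - 1391/(360*(z + 7)) + 223/(160*(z + 3)) - 1/(72*(z + 1)) - 163/(288*(z - 5)).
Integrate each term; A/(z−a) gives A·log|z−a|; the (Bz+D)/(z²+p²) term gives a log and an atan.

-163*log(z - 5)/288 - log(z + 1)/72 + 223*log(z + 3)/160 - 1391*log(z + 7)/360 + log(z**2 + 1)/40 - atan(z)/20 + C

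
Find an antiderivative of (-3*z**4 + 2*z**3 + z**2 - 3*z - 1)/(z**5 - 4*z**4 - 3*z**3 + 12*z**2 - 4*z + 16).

Factor the denominator: (z - 4)*(z - 2)*(z + 2)*(z**2 + 1).
Partial-fraction decomposition: -(5*z + 3)/(17*(z**2 + 1)) - 11/(24*(z + 2)) + 7/(8*(z - 2)) - 637/(204*(z - 4)).
Integrate each term; A/(z−a) gives A·log|z−a|; the (Bz+D)/(z²+p²) term gives a log and an atan.

-637*log(z - 4)/204 + 7*log(z - 2)/8 - 11*log(z + 2)/24 - 5*log(z**2 + 1)/34 - 3*atan(z)/17 + C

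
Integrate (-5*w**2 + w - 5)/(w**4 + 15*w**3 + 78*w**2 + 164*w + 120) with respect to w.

49*log(w + 2)/16 - 15*log(w + 5) + 191*log(w + 6)/16 + 9/(4*w + 8) + C

Factor the denominator: (w + 2)**2*(w + 5)*(w + 6).
Partial-fraction decomposition: 191/(16*(w + 6)) - 15/(w + 5) + 49/(16*(w + 2)) - 9/(4*(w + 2)**2).
Integrate each term; A/(w−a) gives A·log|w−a|; A/(w−a)² gives −A/(w−a).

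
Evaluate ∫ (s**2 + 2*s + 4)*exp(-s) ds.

Use integration by parts with u = s**2 + 2*s + 4, dv = exp(-s) ds, so v = -exp(-s).
Apply parts 2 times (tabular method): alternate signs, differentiate u down to 0, integrate dv up.

(-s**2 - 4*s - 8)*exp(-s) + C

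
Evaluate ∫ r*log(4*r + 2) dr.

r**2*log(4*r + 2)/2 - r**2/4 + r/4 - log(2*r + 1)/8 + C

Use integration by parts with u = log(4*r + 2), dv = r dr.
Then du = 4/(4*r + 2) dr and v = r**2/2.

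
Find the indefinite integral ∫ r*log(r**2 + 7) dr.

Let u = r**2 + 7, so du = (2*r) dr.
The integral becomes (1/2)·∫ log(u) du; integrate by parts with u′=log(u), dv′=du.

r**2*log(r**2 + 7)/2 - r**2/2 + 7*log(r**2 + 7)/2 + C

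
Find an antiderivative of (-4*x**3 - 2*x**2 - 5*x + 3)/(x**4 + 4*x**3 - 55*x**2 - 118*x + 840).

-13*log(x - 5)/3 + 61*log(x - 4)/22 + 15*log(x + 6)/2 - 328*log(x + 7)/33 + C

Factor the denominator: (x - 5)*(x - 4)*(x + 6)*(x + 7).
Partial-fraction decomposition: -328/(33*(x + 7)) + 15/(2*(x + 6)) + 61/(22*(x - 4)) - 13/(3*(x - 5)).
Integrate each term: A/(x−a) contributes A·log|x−a|.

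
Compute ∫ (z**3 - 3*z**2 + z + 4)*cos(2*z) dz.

Use integration by parts with u = z**3 - 3*z**2 + z + 4, dv = cos(2*z) dz, so v = sin(2*z)/2.
Apply parts 3 times (tabular method): alternate signs, differentiate u down to 0, integrate dv up.

z**3*sin(2*z)/2 - 3*z**2*sin(2*z)/2 + 3*z**2*cos(2*z)/4 - z*sin(2*z)/4 - 3*z*cos(2*z)/2 + 11*sin(2*z)/4 - cos(2*z)/8 + C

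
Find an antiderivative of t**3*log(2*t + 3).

t**4*log(2*t + 3)/4 - t**4/16 + t**3/8 - 9*t**2/32 + 27*t/32 - 81*log(2*t + 3)/64 + C

Use integration by parts with u = log(2*t + 3), dv = t**3 dt.
Then du = 2/(2*t + 3) dt and v = t**4/4.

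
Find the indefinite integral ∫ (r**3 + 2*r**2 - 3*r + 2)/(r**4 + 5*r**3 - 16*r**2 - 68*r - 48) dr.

Factor the denominator: (r - 4)*(r + 1)*(r + 2)*(r + 6).
Partial-fraction decomposition: 31/(50*(r + 6)) + 1/(3*(r + 2)) - 6/(25*(r + 1)) + 43/(150*(r - 4)).
Integrate each term: A/(r−a) contributes A·log|r−a|.

43*log(r - 4)/150 - 6*log(r + 1)/25 + log(r + 2)/3 + 31*log(r + 6)/50 + C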